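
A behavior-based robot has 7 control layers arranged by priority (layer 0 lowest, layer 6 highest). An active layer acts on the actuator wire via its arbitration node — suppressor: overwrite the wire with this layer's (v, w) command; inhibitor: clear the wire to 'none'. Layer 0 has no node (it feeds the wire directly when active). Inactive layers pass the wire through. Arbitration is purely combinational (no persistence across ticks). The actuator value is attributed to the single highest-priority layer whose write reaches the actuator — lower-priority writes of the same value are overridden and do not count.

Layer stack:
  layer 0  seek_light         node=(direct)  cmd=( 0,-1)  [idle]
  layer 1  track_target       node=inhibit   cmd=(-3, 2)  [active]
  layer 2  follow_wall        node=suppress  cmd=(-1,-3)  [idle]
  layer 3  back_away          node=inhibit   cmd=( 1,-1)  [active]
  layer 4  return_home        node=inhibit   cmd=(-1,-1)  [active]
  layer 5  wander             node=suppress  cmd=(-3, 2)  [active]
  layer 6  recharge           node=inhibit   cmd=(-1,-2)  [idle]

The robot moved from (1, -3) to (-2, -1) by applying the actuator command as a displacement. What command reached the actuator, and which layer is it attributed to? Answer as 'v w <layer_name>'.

displacement = (-2, -1) − (1, -3) = (-3, 2)
[0] seek_light off; wire := none
[1] track_target on (inhibit); wire := none
[2] follow_wall off; pass none
[3] back_away on (inhibit); wire := none
[4] return_home on (inhibit); wire := none
[5] wander on (suppress); wire := (-3, 2)
[6] recharge off; pass (-3, 2)
output (-3, 2) — from layer 5 (wander)

-3 2 wander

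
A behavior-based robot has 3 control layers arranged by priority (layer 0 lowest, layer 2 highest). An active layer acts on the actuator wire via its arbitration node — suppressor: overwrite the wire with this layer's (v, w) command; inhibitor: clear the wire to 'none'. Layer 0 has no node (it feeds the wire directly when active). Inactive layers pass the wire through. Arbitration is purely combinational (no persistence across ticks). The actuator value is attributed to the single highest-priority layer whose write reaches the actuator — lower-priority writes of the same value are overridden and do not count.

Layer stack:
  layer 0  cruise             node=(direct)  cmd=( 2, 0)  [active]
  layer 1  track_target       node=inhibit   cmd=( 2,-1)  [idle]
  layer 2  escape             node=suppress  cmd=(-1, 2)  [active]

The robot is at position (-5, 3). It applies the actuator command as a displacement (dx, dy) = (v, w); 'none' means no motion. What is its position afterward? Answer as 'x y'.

-6 5

layer 0 (cruise) active — direct: (2, 0)
layer 1 (track_target) idle — unchanged: (2, 0)
layer 2 (escape) active — suppresses: (-1, 2)
→ actuator (-1, 2)
position: (-5, 3) + (-1, 2) = (-6, 5)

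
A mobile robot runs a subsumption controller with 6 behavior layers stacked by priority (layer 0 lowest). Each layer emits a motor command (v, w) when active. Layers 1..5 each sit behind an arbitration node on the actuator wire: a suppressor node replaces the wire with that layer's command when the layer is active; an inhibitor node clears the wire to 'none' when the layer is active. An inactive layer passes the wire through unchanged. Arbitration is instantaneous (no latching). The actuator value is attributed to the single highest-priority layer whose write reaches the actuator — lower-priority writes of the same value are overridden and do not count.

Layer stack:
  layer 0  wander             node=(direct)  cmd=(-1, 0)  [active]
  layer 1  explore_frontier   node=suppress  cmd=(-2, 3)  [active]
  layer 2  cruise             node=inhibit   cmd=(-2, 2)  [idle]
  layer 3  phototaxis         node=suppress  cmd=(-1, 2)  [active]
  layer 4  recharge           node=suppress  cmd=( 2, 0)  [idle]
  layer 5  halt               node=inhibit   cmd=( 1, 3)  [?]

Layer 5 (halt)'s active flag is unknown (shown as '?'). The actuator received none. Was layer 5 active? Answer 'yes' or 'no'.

yes

If layer 5 is active=yes:
  actuator would be none
If layer 5 is active=no:
  actuator would be (-1, 2)
Observed none, so layer 5 was active.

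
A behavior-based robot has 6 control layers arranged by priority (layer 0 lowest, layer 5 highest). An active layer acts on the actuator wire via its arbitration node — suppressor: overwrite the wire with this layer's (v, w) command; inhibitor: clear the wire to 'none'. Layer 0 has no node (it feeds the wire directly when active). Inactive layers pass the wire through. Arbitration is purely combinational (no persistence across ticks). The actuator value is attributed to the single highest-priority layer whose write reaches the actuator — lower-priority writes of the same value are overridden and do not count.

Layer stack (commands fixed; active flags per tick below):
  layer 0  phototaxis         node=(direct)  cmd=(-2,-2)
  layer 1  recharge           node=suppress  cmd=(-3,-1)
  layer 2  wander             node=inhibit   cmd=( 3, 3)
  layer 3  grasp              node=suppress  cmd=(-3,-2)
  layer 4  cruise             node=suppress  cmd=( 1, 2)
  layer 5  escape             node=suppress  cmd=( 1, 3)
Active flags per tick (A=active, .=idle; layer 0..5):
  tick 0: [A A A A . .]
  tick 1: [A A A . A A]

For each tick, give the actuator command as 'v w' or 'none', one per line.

tick 0:
  layer 0 (phototaxis) active — direct: (-2, -2)
  layer 1 (recharge) active — suppresses: (-3, -1)
  layer 2 (wander) active — inhibits: none
  layer 3 (grasp) active — suppresses: (-3, -2)
  layer 4 (cruise) idle — unchanged: (-3, -2)
  layer 5 (escape) idle — unchanged: (-3, -2)
  → actuator (-3, -2)
tick 1:
  layer 0 (phototaxis) active — direct: (-2, -2)
  layer 1 (recharge) active — suppresses: (-3, -1)
  layer 2 (wander) active — inhibits: none
  layer 3 (grasp) idle — unchanged: none
  layer 4 (cruise) active — suppresses: (1, 2)
  layer 5 (escape) active — suppresses: (1, 3)
  → actuator (1, 3)

-3 -2
1 3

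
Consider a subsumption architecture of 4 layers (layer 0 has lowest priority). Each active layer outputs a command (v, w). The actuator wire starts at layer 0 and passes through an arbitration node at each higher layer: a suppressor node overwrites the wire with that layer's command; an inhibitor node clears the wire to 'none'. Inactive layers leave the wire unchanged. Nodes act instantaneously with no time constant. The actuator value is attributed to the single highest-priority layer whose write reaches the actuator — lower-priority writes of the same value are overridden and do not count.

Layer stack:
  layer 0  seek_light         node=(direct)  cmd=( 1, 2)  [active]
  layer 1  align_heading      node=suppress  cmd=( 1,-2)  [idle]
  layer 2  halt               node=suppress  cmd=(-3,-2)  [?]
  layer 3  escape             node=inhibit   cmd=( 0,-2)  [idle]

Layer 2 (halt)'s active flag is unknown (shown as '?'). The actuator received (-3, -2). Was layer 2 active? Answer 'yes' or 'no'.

If layer 2 is active=yes:
  actuator would be (-3, -2)
If layer 2 is active=no:
  actuator would be (1, 2)
Observed (-3, -2), so layer 2 was active.

yes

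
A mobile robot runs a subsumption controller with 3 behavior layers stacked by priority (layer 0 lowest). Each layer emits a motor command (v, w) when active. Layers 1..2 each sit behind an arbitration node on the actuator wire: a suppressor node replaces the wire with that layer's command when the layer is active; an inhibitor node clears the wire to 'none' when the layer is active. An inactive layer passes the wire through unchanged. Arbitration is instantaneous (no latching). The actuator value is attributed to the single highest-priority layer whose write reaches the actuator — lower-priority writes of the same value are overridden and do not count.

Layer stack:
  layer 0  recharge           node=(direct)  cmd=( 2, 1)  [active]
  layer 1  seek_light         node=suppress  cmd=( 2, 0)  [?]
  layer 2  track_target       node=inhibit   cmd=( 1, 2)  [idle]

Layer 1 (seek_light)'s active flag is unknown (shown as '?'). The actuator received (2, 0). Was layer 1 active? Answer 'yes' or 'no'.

yes

If layer 1 is active=yes:
  actuator would be (2, 0)
If layer 1 is active=no:
  actuator would be (2, 1)
Observed (2, 0), so layer 1 was active.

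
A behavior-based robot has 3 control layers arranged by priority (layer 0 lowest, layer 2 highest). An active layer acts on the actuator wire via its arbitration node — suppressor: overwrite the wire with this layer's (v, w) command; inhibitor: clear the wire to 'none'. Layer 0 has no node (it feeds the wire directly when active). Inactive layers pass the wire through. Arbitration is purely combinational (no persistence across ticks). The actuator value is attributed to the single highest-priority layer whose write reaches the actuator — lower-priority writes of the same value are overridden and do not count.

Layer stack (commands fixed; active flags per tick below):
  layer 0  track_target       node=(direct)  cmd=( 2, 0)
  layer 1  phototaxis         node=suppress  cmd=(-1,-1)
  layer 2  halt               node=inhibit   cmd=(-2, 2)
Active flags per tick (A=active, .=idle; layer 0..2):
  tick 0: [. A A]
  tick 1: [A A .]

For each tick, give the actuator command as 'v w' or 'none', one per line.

tick 0:
  layer 0 (track_target) idle — none
  layer 1 (phototaxis) active — suppresses: (-1, -1)
  layer 2 (halt) active — inhibits: none
  → actuator none
tick 1:
  layer 0 (track_target) active — direct: (2, 0)
  layer 1 (phototaxis) active — suppresses: (-1, -1)
  layer 2 (halt) idle — unchanged: (-1, -1)
  → actuator (-1, -1)

none
-1 -1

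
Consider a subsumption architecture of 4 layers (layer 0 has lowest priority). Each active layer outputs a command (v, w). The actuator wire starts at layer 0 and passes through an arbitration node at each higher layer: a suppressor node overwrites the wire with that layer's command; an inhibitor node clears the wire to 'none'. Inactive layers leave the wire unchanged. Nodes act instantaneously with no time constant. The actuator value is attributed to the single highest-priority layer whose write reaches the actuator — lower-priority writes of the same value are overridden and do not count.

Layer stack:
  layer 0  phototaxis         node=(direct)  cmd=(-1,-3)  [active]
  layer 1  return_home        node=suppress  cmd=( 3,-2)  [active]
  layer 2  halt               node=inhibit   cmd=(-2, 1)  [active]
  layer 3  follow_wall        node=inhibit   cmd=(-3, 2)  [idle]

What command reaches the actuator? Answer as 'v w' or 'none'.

L0 phototaxis: active, feeds wire = (-1, -3)
L1 return_home: active, suppressor → wire = (3, -2)
L2 halt: active, inhibitor → wire = none
L3 follow_wall: idle → wire stays none
actuator = none

none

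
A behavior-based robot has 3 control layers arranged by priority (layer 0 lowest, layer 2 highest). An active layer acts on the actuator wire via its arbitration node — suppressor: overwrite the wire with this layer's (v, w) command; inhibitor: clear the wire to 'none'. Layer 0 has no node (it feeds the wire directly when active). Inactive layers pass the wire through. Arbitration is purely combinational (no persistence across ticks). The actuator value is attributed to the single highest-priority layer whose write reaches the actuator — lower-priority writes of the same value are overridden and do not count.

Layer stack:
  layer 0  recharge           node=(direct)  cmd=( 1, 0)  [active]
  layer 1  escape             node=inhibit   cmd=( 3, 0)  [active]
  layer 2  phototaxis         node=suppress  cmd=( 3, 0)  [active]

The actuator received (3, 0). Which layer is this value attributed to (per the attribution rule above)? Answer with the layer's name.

phototaxis

[0] recharge on; wire := (1, 0)
[1] escape on (inhibit); wire := none
[2] phototaxis on (suppress); wire := (3, 0)
output (3, 0)
last writer: layer 2 = phototaxis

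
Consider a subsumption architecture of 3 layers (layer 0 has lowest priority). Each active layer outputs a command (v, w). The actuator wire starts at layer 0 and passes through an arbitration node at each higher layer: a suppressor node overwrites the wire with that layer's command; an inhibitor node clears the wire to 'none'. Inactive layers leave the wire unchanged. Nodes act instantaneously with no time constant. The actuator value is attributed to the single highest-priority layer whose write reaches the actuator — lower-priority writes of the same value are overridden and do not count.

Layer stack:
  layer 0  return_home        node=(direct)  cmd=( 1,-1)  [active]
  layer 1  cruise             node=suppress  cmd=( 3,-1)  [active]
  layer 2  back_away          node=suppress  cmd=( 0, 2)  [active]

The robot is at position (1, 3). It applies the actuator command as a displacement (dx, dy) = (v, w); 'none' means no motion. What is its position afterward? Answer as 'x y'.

L0 return_home: active, feeds wire = (1, -1)
L1 cruise: active, suppressor → wire = (3, -1)
L2 back_away: active, suppressor → wire = (0, 2)
actuator = (0, 2)
position: (1, 3) + (0, 2) = (1, 5)

1 5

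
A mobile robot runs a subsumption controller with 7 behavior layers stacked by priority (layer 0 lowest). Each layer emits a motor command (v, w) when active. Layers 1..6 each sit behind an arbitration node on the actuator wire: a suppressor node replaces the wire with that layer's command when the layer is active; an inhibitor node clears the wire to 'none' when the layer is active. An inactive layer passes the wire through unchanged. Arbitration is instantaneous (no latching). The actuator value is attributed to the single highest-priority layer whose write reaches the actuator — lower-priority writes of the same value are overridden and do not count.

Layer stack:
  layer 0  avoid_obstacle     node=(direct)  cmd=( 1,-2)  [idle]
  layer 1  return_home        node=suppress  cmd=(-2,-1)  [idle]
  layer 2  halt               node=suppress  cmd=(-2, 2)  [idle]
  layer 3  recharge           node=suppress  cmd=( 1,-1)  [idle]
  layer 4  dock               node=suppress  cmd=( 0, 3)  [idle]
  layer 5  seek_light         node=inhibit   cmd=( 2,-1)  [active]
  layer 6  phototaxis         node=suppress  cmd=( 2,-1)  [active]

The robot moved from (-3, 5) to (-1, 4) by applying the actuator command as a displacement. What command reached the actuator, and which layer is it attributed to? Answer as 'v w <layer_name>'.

displacement = (-1, 4) − (-3, 5) = (2, -1)
L0 avoid_obstacle: idle → wire = none
L1 return_home: idle → wire stays none
L2 halt: idle → wire stays none
L3 recharge: idle → wire stays none
L4 dock: idle → wire stays none
L5 seek_light: active, inhibitor → wire = none
L6 phototaxis: active, suppressor → wire = (2, -1)
actuator = (2, -1) — from layer 6 (phototaxis)

2 -1 phototaxis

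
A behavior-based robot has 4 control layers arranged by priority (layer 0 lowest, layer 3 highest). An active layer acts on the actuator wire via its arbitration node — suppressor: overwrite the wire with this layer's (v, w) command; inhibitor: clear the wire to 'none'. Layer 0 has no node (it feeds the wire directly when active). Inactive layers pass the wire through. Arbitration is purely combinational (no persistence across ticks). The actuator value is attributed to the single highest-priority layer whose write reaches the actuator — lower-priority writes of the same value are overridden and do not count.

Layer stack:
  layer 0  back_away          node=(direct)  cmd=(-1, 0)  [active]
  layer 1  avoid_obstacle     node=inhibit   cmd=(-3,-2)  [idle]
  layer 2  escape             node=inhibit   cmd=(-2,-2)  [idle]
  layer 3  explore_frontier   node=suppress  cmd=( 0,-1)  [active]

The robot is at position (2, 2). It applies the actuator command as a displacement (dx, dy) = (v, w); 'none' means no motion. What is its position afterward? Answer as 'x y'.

layer 0 (back_away) active — direct: (-1, 0)
layer 1 (avoid_obstacle) idle — unchanged: (-1, 0)
layer 2 (escape) idle — unchanged: (-1, 0)
layer 3 (explore_frontier) active — suppresses: (0, -1)
→ actuator (0, -1)
position: (2, 2) + (0, -1) = (2, 1)

2 1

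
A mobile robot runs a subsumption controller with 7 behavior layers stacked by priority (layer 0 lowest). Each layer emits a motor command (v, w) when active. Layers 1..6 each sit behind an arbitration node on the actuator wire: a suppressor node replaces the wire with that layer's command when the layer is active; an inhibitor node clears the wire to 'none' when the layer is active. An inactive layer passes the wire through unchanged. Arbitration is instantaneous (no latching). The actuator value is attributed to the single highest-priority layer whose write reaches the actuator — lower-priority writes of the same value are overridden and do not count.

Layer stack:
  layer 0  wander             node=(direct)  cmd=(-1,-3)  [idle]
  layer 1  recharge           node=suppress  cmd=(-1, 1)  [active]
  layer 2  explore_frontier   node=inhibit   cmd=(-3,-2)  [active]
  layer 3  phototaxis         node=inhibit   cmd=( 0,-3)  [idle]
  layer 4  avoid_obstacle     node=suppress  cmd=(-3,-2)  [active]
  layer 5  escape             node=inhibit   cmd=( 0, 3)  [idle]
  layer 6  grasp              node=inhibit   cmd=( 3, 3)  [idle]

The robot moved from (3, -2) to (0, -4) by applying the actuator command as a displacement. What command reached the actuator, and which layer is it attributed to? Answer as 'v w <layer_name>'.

-3 -2 avoid_obstacle

displacement = (0, -4) − (3, -2) = (-3, -2)
L0 wander: idle → wire = none
L1 recharge: active, suppressor → wire = (-1, 1)
L2 explore_frontier: active, inhibitor → wire = none
L3 phototaxis: idle → wire stays none
L4 avoid_obstacle: active, suppressor → wire = (-3, -2)
L5 escape: idle → wire stays (-3, -2)
L6 grasp: idle → wire stays (-3, -2)
actuator = (-3, -2) — from layer 4 (avoid_obstacle)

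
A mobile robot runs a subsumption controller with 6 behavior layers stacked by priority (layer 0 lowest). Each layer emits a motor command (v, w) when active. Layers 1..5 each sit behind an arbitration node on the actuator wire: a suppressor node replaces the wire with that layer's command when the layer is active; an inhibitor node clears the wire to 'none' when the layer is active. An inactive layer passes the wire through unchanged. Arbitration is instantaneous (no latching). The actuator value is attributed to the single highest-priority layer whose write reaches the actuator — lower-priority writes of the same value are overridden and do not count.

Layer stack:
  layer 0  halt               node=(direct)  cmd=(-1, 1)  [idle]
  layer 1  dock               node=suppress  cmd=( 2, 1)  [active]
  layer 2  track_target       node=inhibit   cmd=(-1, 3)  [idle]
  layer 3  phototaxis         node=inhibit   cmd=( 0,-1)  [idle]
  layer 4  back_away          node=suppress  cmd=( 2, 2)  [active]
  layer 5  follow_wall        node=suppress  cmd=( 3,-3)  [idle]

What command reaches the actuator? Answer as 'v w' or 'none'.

2 2

layer 0 (halt) idle — none
layer 1 (dock) active — suppresses: (2, 1)
layer 2 (track_target) idle — unchanged: (2, 1)
layer 3 (phototaxis) idle — unchanged: (2, 1)
layer 4 (back_away) active — suppresses: (2, 2)
layer 5 (follow_wall) idle — unchanged: (2, 2)
→ actuator (2, 2)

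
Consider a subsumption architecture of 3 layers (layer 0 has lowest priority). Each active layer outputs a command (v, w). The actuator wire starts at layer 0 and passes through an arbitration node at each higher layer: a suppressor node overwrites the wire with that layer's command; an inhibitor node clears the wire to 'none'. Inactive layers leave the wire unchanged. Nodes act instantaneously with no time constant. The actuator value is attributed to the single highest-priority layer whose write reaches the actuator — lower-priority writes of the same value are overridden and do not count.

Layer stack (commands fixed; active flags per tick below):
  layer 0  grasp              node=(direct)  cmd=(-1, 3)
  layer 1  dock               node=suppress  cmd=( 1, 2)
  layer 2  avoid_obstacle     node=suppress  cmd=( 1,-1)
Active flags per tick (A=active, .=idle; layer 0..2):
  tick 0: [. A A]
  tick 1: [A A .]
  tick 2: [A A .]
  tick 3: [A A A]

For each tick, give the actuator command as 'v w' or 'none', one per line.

1 -1
1 2
1 2
1 -1

tick 0:
  layer 0 (grasp) idle — none
  layer 1 (dock) active — suppresses: (1, 2)
  layer 2 (avoid_obstacle) active — suppresses: (1, -1)
  → actuator (1, -1)
tick 1:
  layer 0 (grasp) active — direct: (-1, 3)
  layer 1 (dock) active — suppresses: (1, 2)
  layer 2 (avoid_obstacle) idle — unchanged: (1, 2)
  → actuator (1, 2)
tick 2:
  layer 0 (grasp) active — direct: (-1, 3)
  layer 1 (dock) active — suppresses: (1, 2)
  layer 2 (avoid_obstacle) idle — unchanged: (1, 2)
  → actuator (1, 2)
tick 3:
  layer 0 (grasp) active — direct: (-1, 3)
  layer 1 (dock) active — suppresses: (1, 2)
  layer 2 (avoid_obstacle) active — suppresses: (1, -1)
  → actuator (1, -1)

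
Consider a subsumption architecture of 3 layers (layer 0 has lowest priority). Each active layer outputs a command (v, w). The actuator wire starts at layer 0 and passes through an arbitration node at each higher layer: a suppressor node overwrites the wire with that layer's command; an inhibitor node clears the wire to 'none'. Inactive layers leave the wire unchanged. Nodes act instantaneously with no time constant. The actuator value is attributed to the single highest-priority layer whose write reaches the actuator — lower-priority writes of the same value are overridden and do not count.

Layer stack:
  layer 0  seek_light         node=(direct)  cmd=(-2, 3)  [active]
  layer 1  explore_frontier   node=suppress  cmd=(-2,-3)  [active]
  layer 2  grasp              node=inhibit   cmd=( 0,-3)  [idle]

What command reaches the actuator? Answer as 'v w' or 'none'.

-2 -3

layer 0 (seek_light) active — direct: (-2, 3)
layer 1 (explore_frontier) active — suppresses: (-2, -3)
layer 2 (grasp) idle — unchanged: (-2, -3)
→ actuator (-2, -3)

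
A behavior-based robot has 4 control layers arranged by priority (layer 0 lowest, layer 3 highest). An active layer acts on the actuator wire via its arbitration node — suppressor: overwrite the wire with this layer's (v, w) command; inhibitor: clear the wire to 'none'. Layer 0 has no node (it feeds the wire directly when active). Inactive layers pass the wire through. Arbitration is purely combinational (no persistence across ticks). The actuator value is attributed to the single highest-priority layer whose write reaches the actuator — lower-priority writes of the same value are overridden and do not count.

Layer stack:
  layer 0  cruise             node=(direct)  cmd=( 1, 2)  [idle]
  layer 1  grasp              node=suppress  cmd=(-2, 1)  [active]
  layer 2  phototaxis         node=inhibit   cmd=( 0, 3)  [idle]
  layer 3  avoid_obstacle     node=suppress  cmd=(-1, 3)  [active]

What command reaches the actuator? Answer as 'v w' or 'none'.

-1 3

layer 0 (cruise) idle — none
layer 1 (grasp) active — suppresses: (-2, 1)
layer 2 (phototaxis) idle — unchanged: (-2, 1)
layer 3 (avoid_obstacle) active — suppresses: (-1, 3)
→ actuator (-1, 3)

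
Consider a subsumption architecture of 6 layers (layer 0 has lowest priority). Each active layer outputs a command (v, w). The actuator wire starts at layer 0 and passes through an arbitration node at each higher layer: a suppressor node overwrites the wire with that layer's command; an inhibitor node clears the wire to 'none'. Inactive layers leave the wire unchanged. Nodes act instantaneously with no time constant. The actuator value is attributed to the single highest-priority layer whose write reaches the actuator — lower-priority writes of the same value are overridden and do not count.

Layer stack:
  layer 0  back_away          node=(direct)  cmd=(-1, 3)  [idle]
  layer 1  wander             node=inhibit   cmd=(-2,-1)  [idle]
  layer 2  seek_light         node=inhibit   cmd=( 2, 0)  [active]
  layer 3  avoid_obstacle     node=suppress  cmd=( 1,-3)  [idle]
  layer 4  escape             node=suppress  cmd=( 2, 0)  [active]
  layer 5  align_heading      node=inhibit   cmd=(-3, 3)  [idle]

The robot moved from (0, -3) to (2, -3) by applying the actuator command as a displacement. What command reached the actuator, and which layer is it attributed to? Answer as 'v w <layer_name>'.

2 0 escape

displacement = (2, -3) − (0, -3) = (2, 0)
L0 back_away: idle → wire = none
L1 wander: idle → wire stays none
L2 seek_light: active, inhibitor → wire = none
L3 avoid_obstacle: idle → wire stays none
L4 escape: active, suppressor → wire = (2, 0)
L5 align_heading: idle → wire stays (2, 0)
actuator = (2, 0) — from layer 4 (escape)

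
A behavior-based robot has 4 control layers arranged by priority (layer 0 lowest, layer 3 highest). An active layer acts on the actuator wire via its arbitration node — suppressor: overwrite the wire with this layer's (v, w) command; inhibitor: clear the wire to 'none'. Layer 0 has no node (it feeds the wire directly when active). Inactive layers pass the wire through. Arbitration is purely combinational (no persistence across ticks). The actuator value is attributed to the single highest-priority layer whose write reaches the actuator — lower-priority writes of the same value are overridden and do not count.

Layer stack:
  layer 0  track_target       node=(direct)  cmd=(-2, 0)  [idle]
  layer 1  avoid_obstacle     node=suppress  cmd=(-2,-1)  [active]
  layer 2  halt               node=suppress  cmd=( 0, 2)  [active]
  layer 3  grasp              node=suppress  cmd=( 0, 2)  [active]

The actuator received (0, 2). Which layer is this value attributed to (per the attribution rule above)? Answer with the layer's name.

[0] track_target off; wire := none
[1] avoid_obstacle on (suppress); wire := (-2, -1)
[2] halt on (suppress); wire := (0, 2)
[3] grasp on (suppress); wire := (0, 2)
output (0, 2)
last writer: layer 3 = grasp

grasp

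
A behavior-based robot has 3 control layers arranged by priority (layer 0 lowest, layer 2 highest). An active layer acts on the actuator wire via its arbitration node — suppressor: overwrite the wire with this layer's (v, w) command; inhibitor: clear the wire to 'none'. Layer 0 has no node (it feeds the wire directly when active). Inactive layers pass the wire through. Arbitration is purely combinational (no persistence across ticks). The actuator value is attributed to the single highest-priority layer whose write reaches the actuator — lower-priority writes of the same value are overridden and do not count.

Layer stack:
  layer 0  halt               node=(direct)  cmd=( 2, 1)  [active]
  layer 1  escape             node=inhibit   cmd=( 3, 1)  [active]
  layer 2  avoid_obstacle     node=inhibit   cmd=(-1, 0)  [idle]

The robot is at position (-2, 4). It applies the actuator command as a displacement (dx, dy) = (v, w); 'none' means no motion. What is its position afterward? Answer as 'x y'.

[0] halt on; wire := (2, 1)
[1] escape on (inhibit); wire := none
[2] avoid_obstacle off; pass none
output none
position: (-2, 4) + none = (-2, 4)

-2 4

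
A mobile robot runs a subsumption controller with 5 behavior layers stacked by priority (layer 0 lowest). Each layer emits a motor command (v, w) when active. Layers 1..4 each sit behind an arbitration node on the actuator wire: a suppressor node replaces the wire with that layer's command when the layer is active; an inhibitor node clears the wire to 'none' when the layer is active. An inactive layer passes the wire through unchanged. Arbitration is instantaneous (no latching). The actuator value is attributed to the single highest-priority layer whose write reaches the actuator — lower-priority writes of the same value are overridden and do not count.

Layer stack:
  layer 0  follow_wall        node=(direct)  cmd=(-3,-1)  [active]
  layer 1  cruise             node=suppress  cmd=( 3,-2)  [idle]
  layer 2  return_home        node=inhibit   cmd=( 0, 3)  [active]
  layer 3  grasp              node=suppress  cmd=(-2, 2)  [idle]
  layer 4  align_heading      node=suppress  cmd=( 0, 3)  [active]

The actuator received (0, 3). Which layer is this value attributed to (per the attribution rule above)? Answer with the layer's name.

align_heading

L0 follow_wall: active, feeds wire = (-3, -1)
L1 cruise: idle → wire stays (-3, -1)
L2 return_home: active, inhibitor → wire = none
L3 grasp: idle → wire stays none
L4 align_heading: active, suppressor → wire = (0, 3)
actuator = (0, 3)
last writer: layer 4 = align_heading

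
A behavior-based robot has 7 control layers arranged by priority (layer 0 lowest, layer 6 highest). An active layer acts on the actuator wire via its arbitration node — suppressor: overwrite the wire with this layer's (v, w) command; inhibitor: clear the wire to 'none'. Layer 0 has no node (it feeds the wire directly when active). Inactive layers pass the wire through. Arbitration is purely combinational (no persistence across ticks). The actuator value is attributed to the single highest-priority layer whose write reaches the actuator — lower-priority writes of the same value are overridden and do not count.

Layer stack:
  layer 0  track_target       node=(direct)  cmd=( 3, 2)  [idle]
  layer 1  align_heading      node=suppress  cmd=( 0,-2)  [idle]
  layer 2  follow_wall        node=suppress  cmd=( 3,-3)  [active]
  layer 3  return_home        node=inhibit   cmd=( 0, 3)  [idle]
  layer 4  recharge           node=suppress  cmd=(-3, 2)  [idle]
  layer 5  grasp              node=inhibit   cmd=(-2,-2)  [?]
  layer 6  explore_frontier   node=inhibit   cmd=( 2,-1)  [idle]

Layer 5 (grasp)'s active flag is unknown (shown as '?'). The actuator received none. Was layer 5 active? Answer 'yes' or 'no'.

yes

If layer 5 is active=yes:
  actuator would be none
If layer 5 is active=no:
  actuator would be (3, -3)
Observed none, so layer 5 was active.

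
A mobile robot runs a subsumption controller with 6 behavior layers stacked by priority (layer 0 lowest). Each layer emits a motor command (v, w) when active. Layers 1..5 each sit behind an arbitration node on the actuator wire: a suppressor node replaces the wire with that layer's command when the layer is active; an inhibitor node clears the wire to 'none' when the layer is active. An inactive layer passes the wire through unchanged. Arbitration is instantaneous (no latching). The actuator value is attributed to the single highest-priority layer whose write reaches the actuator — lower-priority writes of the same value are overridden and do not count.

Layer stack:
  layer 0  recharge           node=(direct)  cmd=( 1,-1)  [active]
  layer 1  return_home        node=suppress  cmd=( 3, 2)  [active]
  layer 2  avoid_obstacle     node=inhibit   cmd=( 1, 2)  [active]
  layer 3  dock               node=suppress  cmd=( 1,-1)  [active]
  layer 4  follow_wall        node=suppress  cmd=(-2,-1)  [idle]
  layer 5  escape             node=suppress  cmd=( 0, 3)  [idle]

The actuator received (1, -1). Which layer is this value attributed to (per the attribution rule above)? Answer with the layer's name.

layer 0 (recharge) active — direct: (1, -1)
layer 1 (return_home) active — suppresses: (3, 2)
layer 2 (avoid_obstacle) active — inhibits: none
layer 3 (dock) active — suppresses: (1, -1)
layer 4 (follow_wall) idle — unchanged: (1, -1)
layer 5 (escape) idle — unchanged: (1, -1)
→ actuator (1, -1)
last writer: layer 3 = dock

dock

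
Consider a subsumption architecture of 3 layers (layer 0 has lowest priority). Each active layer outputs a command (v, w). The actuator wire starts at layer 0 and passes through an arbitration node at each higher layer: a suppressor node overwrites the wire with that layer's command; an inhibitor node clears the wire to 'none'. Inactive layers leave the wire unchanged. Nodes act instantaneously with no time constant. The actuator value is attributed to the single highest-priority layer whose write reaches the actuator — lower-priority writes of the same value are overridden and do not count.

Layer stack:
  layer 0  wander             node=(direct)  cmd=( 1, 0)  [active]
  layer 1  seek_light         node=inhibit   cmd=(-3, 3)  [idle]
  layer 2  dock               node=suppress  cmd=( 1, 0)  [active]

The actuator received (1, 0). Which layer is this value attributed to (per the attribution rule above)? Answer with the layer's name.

layer 0 (wander) active — direct: (1, 0)
layer 1 (seek_light) idle — unchanged: (1, 0)
layer 2 (dock) active — suppresses: (1, 0)
→ actuator (1, 0)
last writer: layer 2 = dock

dock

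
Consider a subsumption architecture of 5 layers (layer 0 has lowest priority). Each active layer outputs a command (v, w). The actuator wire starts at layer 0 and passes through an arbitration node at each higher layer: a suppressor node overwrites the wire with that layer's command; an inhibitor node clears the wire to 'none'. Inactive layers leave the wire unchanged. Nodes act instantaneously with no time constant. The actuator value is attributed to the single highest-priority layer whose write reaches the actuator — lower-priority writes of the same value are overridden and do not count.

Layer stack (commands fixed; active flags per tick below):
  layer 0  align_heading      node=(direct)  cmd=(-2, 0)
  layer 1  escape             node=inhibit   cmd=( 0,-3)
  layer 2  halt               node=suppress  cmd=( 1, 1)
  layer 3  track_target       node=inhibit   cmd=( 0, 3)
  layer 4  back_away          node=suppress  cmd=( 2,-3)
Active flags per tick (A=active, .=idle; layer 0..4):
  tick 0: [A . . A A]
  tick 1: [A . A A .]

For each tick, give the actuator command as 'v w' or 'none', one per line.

tick 0:
  L0 align_heading: active, feeds wire = (-2, 0)
  L1 escape: idle → wire stays (-2, 0)
  L2 halt: idle → wire stays (-2, 0)
  L3 track_target: active, inhibitor → wire = none
  L4 back_away: active, suppressor → wire = (2, -3)
  actuator = (2, -3)
tick 1:
  L0 align_heading: active, feeds wire = (-2, 0)
  L1 escape: idle → wire stays (-2, 0)
  L2 halt: active, suppressor → wire = (1, 1)
  L3 track_target: active, inhibitor → wire = none
  L4 back_away: idle → wire stays none
  actuator = none

2 -3
none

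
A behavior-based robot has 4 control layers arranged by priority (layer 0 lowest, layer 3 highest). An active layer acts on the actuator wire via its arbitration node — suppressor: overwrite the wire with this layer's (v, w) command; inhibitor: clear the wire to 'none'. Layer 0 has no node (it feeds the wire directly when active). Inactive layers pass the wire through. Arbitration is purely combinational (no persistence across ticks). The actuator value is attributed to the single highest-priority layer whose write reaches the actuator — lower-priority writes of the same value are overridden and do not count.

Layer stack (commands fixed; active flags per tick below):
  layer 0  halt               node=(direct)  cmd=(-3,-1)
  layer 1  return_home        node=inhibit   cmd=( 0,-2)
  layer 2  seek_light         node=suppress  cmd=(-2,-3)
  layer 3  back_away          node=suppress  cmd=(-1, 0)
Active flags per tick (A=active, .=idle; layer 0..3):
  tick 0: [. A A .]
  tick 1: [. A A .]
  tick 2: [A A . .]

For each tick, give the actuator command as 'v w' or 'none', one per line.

-2 -3
-2 -3
none

tick 0:
  layer 0 (halt) idle — none
  layer 1 (return_home) active — inhibits: none
  layer 2 (seek_light) active — suppresses: (-2, -3)
  layer 3 (back_away) idle — unchanged: (-2, -3)
  → actuator (-2, -3)
tick 1:
  layer 0 (halt) idle — none
  layer 1 (return_home) active — inhibits: none
  layer 2 (seek_light) active — suppresses: (-2, -3)
  layer 3 (back_away) idle — unchanged: (-2, -3)
  → actuator (-2, -3)
tick 2:
  layer 0 (halt) active — direct: (-3, -1)
  layer 1 (return_home) active — inhibits: none
  layer 2 (seek_light) idle — unchanged: none
  layer 3 (back_away) idle — unchanged: none
  → actuator none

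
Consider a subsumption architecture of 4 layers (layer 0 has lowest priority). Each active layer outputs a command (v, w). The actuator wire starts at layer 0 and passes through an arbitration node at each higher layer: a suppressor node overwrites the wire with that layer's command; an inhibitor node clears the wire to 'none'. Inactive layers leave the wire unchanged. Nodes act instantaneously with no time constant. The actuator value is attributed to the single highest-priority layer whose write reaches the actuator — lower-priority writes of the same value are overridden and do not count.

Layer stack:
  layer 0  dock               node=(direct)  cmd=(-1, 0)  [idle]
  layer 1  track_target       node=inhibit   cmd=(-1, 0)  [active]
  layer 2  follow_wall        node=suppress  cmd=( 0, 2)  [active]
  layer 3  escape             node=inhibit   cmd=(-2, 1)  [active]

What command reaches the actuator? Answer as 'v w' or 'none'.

layer 0 (dock) idle — none
layer 1 (track_target) active — inhibits: none
layer 2 (follow_wall) active — suppresses: (0, 2)
layer 3 (escape) active — inhibits: none
→ actuator none

none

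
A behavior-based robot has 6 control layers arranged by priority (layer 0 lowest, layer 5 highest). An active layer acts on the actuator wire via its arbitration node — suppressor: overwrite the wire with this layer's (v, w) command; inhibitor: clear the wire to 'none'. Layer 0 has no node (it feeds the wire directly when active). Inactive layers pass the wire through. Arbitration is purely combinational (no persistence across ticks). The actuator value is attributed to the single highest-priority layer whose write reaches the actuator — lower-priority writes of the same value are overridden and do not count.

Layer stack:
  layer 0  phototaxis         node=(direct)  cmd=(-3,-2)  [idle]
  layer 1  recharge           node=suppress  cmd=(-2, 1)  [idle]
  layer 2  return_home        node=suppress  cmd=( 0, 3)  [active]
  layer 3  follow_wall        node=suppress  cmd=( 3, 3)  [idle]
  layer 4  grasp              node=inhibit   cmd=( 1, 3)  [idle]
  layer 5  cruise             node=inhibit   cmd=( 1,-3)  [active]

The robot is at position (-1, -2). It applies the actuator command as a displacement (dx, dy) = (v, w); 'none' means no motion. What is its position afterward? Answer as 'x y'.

-1 -2

[0] phototaxis off; wire := none
[1] recharge off; pass none
[2] return_home on (suppress); wire := (0, 3)
[3] follow_wall off; pass (0, 3)
[4] grasp off; pass (0, 3)
[5] cruise on (inhibit); wire := none
output none
position: (-1, -2) + none = (-1, -2)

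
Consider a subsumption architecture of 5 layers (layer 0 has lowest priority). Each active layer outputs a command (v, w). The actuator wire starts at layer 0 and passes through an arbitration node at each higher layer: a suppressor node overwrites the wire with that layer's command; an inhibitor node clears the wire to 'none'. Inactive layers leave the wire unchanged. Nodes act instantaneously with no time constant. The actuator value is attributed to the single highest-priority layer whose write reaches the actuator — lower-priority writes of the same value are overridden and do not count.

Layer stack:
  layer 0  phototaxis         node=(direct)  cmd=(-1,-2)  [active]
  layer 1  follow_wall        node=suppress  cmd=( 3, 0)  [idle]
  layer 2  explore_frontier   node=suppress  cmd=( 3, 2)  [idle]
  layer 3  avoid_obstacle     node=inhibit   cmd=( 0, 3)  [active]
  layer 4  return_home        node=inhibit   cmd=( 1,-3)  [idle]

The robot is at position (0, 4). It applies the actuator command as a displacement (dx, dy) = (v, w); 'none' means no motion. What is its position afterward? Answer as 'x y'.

[0] phototaxis on; wire := (-1, -2)
[1] follow_wall off; pass (-1, -2)
[2] explore_frontier off; pass (-1, -2)
[3] avoid_obstacle on (inhibit); wire := none
[4] return_home off; pass none
output none
position: (0, 4) + none = (0, 4)

0 4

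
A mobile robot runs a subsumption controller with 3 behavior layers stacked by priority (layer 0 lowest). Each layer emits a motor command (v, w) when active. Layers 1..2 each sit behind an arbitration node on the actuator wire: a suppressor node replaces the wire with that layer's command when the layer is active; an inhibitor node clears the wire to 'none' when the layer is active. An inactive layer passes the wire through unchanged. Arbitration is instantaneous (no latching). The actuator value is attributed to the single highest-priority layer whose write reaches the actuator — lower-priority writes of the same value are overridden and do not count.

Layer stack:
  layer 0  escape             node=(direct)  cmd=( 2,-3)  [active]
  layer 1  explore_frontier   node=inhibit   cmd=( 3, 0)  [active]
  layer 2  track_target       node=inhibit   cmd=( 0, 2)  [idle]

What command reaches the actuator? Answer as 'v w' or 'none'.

L0 escape: active, feeds wire = (2, -3)
L1 explore_frontier: active, inhibitor → wire = none
L2 track_target: idle → wire stays none
actuator = none

none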